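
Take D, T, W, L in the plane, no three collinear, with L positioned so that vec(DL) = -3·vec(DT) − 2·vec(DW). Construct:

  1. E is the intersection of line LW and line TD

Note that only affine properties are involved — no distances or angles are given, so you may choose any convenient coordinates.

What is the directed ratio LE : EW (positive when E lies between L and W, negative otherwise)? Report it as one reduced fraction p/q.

Work in coordinates with D = (0, 0), T = (1, 0), W = (0, 1), L = (-3, -2).
1. E is the intersection of line LW and line TD ⇒ E = (-1, 0)
E = L + t·(W−L) with t = 2/3, so LE:EW = t:(1−t) = 2/3:1/3

LE:EW = 2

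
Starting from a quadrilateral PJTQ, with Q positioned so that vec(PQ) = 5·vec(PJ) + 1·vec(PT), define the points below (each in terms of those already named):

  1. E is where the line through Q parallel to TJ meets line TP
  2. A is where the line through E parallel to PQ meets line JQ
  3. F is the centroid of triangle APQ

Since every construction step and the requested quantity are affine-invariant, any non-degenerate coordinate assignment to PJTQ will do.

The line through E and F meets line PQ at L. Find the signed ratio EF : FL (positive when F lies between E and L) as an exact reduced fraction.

Set P = (0, 0), J = (1, 0), T = (0, 1), Q = (5, 1); any affine frame gives the same invariant.
1. E is where the line through Q parallel to TJ meets line TP ⇒ E = (0, 6)
2. A is where the line through E parallel to PQ meets line JQ ⇒ A = (125, 31)
3. F is the centroid of triangle APQ ⇒ F = (130/3, 32/3)
line EF meets PQ at L = (65, 13)
F = E + t·(L−E) with t = 2/3, so EF:FL = 2/3:1/3

EF:FL = 2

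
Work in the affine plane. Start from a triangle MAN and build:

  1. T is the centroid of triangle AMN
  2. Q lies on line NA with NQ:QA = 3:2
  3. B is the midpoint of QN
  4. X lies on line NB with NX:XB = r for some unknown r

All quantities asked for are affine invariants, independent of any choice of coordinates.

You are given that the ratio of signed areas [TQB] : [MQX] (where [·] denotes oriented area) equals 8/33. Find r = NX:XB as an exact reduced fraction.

r = 5/3

Work in coordinates with M = (0, 0), A = (1, 0), N = (0, 1).
1. T is the centroid of triangle AMN ⇒ T = (1/3, 1/3)
2. Q lies on line NA with NQ:QA = 3:2 ⇒ Q = (3/5, 2/5)
3. B is the midpoint of QN ⇒ B = (3/10, 7/10)
4. With NX:XB = r, write λ = r/(r+1) so X = N + λ·(B−N); X is affine-linear in λ
Every point depending on X is an affine combination of X and λ-independent points, so each such coordinate is linear in λ; the λ² term in each signed area is a multiple of (B−N)×(B−N) = 0, so 2·[TQB] and 2·[MQX] are each linear in λ. Evaluating at λ=0 and λ=1:
  2·[TQB] = 1/10,   2·[MQX] = -3/10·λ + 3/5
So [TQB]:[MQX] = (1/10) / (-3/10·λ + 3/5). Setting this equal to 8/33:
  1/10 = 8/33·(-3/10·λ + 3/5)  ⇒  λ = 5/8
Then r = λ/(1−λ) = (5/8)/(3/8) = 5/3. Check: with r = 5/3, X = (3/16, 13/16) and [TQB]:[MQX] = 8/33 as required.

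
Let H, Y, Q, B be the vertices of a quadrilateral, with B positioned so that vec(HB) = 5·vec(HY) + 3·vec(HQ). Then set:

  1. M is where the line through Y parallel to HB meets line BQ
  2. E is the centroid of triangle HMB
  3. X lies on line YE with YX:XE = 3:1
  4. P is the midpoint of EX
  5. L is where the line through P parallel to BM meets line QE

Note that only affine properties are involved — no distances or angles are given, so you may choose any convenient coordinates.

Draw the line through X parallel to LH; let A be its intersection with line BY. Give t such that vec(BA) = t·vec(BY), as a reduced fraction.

Choose coordinates H = (0, 0), Y = (1, 0), Q = (0, 1), B = (5, 3).
1. M is where the line through Y parallel to HB meets line BQ ⇒ M = (8, 21/5)
2. E is the centroid of triangle HMB ⇒ E = (13/3, 12/5)
3. X lies on line YE with YX:XE = 3:1 ⇒ X = (7/2, 9/5)
4. P is the midpoint of EX ⇒ P = (47/12, 21/10)
5. L is where the line through P parallel to BM meets line QE ⇒ L = (91/15, 74/25)
through X parallel to LH: direction (-91/15, -74/25); meets BY at A = (511/159, 88/53)
A = B + t·(Y−B) with t = 71/159

t = 71/159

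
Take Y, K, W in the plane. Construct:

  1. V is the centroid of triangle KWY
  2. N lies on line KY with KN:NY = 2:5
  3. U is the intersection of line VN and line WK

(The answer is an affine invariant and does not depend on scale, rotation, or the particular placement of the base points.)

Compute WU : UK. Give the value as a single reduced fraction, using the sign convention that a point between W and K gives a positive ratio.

WU:UK = -3/2

Set Y = (0, 0), K = (1, 0), W = (0, 1); any affine frame gives the same invariant.
1. V is the centroid of triangle KWY ⇒ V = (1/3, 1/3)
2. N lies on line KY with KN:NY = 2:5 ⇒ N = (5/7, 0)
3. U is the intersection of line VN and line WK ⇒ U = (3, -2)
U = W + t·(K−W) with t = 3, so WU:UK = t:(1−t) = 3:-2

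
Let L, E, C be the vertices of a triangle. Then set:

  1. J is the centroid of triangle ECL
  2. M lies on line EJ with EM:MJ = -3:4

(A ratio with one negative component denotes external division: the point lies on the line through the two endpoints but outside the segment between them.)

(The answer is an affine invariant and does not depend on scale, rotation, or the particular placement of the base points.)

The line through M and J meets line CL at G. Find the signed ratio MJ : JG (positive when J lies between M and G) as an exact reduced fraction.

MJ:JG = 8

Set L = (0, 0), E = (1, 0), C = (0, 1); any affine frame gives the same invariant.
1. J is the centroid of triangle ECL ⇒ J = (1/3, 1/3)
2. M lies on line EJ with EM:MJ = -3:4 ⇒ M = (3, -1)
line MJ meets CL at G = (0, 1/2)
J = M + t·(G−M) with t = 8/9, so MJ:JG = 8/9:1/9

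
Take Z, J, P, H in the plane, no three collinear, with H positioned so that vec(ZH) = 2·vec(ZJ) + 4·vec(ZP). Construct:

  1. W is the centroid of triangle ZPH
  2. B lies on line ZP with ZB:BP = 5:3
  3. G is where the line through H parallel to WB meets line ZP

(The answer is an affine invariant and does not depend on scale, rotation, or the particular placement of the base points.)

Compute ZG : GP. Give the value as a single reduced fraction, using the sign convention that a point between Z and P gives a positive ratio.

ZG:GP = 7

Set Z = (0, 0), J = (1, 0), P = (0, 1), H = (2, 4); any affine frame gives the same invariant.
1. W is the centroid of triangle ZPH ⇒ W = (2/3, 5/3)
2. B lies on line ZP with ZB:BP = 5:3 ⇒ B = (0, 5/8)
3. G is where the line through H parallel to WB meets line ZP ⇒ G = (0, 7/8)
G = Z + t·(P−Z) with t = 7/8, so ZG:GP = t:(1−t) = 7/8:1/8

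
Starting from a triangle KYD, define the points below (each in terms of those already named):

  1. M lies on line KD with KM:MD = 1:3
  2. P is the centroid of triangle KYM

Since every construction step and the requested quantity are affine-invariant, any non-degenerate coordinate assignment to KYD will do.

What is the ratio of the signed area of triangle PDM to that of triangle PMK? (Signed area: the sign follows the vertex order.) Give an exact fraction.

Choose coordinates K = (0, 0), Y = (1, 0), D = (0, 1).
1. M lies on line KD with KM:MD = 1:3 ⇒ M = (0, 1/4)
2. P is the centroid of triangle KYM ⇒ P = (1/3, 1/12)
2·[PDM] = 1/4, 2·[PMK] = 1/12
[PDM]:[PMK] = 1/4:1/12 = 3

[PDM]:[PMK] = 3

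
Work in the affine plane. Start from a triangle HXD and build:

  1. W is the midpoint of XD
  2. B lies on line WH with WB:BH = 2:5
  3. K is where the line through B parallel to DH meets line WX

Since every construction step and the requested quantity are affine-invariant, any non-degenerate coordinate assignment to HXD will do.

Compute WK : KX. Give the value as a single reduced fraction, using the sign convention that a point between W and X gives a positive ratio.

WK:KX = -2/9

Set H = (0, 0), X = (1, 0), D = (0, 1); any affine frame gives the same invariant.
1. W is the midpoint of XD ⇒ W = (1/2, 1/2)
2. B lies on line WH with WB:BH = 2:5 ⇒ B = (5/14, 5/14)
3. K is where the line through B parallel to DH meets line WX ⇒ K = (5/14, 9/14)
K = W + t·(X−W) with t = -2/7, so WK:KX = t:(1−t) = -2/7:9/7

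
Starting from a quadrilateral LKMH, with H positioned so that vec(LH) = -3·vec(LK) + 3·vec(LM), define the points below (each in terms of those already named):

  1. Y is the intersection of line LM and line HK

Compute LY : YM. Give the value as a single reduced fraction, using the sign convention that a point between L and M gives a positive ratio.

Assign L = (0, 0), K = (1, 0), M = (0, 1), H = (-3, 3) — the answer is frame-independent, so this choice is without loss of generality.
1. Y is the intersection of line LM and line HK ⇒ Y = (0, 3/4)
Y = L + t·(M−L) with t = 3/4, so LY:YM = t:(1−t) = 3/4:1/4

LY:YM = 3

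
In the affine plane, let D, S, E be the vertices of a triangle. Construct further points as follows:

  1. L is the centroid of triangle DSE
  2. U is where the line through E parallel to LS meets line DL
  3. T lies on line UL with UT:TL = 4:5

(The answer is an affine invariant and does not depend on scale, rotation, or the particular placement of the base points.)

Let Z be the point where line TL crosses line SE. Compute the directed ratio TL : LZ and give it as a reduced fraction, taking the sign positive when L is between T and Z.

TL:LZ = -10/9

Choose coordinates D = (0, 0), S = (1, 0), E = (0, 1).
1. L is the centroid of triangle DSE ⇒ L = (1/3, 1/3)
2. U is where the line through E parallel to LS meets line DL ⇒ U = (2/3, 2/3)
3. T lies on line UL with UT:TL = 4:5 ⇒ T = (14/27, 14/27)
line TL meets SE at Z = (1/2, 1/2)
L = T + t·(Z−T) with t = 10, so TL:LZ = 10:-9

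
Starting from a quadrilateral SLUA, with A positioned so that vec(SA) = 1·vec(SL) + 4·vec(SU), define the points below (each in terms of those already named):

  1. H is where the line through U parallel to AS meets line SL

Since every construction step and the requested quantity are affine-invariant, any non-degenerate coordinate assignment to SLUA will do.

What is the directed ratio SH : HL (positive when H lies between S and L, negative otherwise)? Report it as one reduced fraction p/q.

SH:HL = -1/5

Choose coordinates S = (0, 0), L = (1, 0), U = (0, 1), A = (1, 4).
1. H is where the line through U parallel to AS meets line SL ⇒ H = (-1/4, 0)
H = S + t·(L−S) with t = -1/4, so SH:HL = t:(1−t) = -1/4:5/4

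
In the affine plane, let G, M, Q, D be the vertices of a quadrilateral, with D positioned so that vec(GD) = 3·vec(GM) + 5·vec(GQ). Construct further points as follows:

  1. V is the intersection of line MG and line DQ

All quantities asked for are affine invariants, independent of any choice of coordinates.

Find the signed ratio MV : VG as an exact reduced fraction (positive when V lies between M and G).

Assign G = (0, 0), M = (1, 0), Q = (0, 1), D = (3, 5) — the answer is frame-independent, so this choice is without loss of generality.
1. V is the intersection of line MG and line DQ ⇒ V = (-3/4, 0)
V = M + t·(G−M) with t = 7/4, so MV:VG = t:(1−t) = 7/4:-3/4

MV:VG = -7/3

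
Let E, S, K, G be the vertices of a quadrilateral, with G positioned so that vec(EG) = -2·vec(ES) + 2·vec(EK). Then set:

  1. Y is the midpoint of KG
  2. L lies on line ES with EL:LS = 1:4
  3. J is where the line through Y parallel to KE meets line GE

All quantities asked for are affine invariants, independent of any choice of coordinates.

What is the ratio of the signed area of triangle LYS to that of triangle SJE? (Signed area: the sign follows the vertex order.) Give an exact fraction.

Set E = (0, 0), S = (1, 0), K = (0, 1), G = (-2, 2); any affine frame gives the same invariant.
1. Y is the midpoint of KG ⇒ Y = (-1, 3/2)
2. L lies on line ES with EL:LS = 1:4 ⇒ L = (1/5, 0)
3. J is where the line through Y parallel to KE meets line GE ⇒ J = (-1, 1)
2·[LYS] = -6/5, 2·[SJE] = 1
[LYS]:[SJE] = -6/5:1 = -6/5

[LYS]:[SJE] = -6/5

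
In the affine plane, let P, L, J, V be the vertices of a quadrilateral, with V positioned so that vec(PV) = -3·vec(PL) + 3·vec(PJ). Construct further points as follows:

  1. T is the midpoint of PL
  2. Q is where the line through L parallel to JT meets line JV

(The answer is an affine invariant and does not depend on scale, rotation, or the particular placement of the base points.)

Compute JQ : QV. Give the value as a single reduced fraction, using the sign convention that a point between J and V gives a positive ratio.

Work in coordinates with P = (0, 0), L = (1, 0), J = (0, 1), V = (-3, 3).
1. T is the midpoint of PL ⇒ T = (1/2, 0)
2. Q is where the line through L parallel to JT meets line JV ⇒ Q = (3/4, 1/2)
Q = J + t·(V−J) with t = -1/4, so JQ:QV = t:(1−t) = -1/4:5/4

JQ:QV = -1/5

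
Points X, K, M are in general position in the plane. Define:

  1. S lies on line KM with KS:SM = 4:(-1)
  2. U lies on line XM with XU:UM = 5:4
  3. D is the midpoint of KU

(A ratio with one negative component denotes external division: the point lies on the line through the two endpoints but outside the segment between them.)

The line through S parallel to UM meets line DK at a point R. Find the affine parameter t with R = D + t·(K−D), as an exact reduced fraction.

Work in coordinates with X = (0, 0), K = (1, 0), M = (0, 1).
1. S lies on line KM with KS:SM = 4:(-1) ⇒ S = (-1/3, 4/3)
2. U lies on line XM with XU:UM = 5:4 ⇒ U = (0, 5/9)
3. D is the midpoint of KU ⇒ D = (1/2, 5/18)
through S parallel to UM: direction (0, 4/9); meets DK at R = (-1/3, 20/27)
R = D + t·(K−D) with t = -5/3

t = -5/3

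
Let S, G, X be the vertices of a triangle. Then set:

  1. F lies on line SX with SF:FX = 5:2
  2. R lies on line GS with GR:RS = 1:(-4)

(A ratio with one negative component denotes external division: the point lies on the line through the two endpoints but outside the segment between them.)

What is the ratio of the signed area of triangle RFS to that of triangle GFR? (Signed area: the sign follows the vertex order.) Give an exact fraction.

Choose coordinates S = (0, 0), G = (1, 0), X = (0, 1).
1. F lies on line SX with SF:FX = 5:2 ⇒ F = (0, 5/7)
2. R lies on line GS with GR:RS = 1:(-4) ⇒ R = (4/3, 0)
2·[RFS] = 20/21, 2·[GFR] = -5/21
[RFS]:[GFR] = 20/21:-5/21 = -4

[RFS]:[GFR] = -4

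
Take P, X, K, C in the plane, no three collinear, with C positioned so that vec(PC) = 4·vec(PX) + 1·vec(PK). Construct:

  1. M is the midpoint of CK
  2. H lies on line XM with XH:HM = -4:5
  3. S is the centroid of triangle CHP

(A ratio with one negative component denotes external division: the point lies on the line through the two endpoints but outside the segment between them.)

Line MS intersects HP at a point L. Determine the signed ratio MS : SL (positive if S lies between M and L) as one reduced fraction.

Choose coordinates P = (0, 0), X = (1, 0), K = (0, 1), C = (4, 1).
1. M is the midpoint of CK ⇒ M = (2, 1)
2. H lies on line XM with XH:HM = -4:5 ⇒ H = (-3, -4)
3. S is the centroid of triangle CHP ⇒ S = (1/3, -1)
line MS meets HP at L = (-21/2, -14)
S = M + t·(L−M) with t = 2/15, so MS:SL = 2/15:13/15

MS:SL = 2/13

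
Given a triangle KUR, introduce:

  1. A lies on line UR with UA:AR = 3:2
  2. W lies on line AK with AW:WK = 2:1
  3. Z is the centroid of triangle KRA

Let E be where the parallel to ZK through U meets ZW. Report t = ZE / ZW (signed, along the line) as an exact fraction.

t = 12

Set K = (0, 0), U = (1, 0), R = (0, 1); any affine frame gives the same invariant.
1. A lies on line UR with UA:AR = 3:2 ⇒ A = (2/5, 3/5)
2. W lies on line AK with AW:WK = 2:1 ⇒ W = (2/15, 1/5)
3. Z is the centroid of triangle KRA ⇒ Z = (2/15, 8/15)
through U parallel to ZK: direction (-2/15, -8/15); meets ZW at E = (2/15, -52/15)
E = Z + t·(W−Z) with t = 12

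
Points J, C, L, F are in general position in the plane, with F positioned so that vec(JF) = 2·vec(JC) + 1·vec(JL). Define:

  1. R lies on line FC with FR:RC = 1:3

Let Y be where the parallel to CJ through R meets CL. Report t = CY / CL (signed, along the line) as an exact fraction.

t = 3/4

Choose coordinates J = (0, 0), C = (1, 0), L = (0, 1), F = (2, 1).
1. R lies on line FC with FR:RC = 1:3 ⇒ R = (7/4, 3/4)
through R parallel to CJ: direction (-1, 0); meets CL at Y = (1/4, 3/4)
Y = C + t·(L−C) with t = 3/4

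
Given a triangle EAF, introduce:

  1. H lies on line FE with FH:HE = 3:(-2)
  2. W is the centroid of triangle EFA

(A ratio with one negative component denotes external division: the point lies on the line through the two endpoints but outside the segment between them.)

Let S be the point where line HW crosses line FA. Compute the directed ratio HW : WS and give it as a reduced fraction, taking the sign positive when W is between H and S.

Set E = (0, 0), A = (1, 0), F = (0, 1); any affine frame gives the same invariant.
1. H lies on line FE with FH:HE = 3:(-2) ⇒ H = (0, -2)
2. W is the centroid of triangle EFA ⇒ W = (1/3, 1/3)
line HW meets FA at S = (3/8, 5/8)
W = H + t·(S−H) with t = 8/9, so HW:WS = 8/9:1/9

HW:WS = 8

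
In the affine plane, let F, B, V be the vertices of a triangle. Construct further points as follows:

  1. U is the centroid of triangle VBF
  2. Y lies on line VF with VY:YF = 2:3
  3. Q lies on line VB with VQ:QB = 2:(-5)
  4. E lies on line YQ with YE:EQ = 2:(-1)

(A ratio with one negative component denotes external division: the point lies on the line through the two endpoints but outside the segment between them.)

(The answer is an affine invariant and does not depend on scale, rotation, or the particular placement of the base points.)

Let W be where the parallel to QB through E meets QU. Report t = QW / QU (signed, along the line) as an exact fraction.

Set F = (0, 0), B = (1, 0), V = (0, 1); any affine frame gives the same invariant.
1. U is the centroid of triangle VBF ⇒ U = (1/3, 1/3)
2. Y lies on line VF with VY:YF = 2:3 ⇒ Y = (0, 3/5)
3. Q lies on line VB with VQ:QB = 2:(-5) ⇒ Q = (-2/3, 5/3)
4. E lies on line YQ with YE:EQ = 2:(-1) ⇒ E = (-4/3, 41/15)
through E parallel to QB: direction (5/3, -5/3); meets QU at W = (-28/15, 49/15)
W = Q + t·(U−Q) with t = -6/5

t = -6/5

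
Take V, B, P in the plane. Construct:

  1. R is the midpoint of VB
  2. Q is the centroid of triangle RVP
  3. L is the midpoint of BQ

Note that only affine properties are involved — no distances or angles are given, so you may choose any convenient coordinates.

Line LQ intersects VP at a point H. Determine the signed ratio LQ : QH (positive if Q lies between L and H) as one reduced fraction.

Assign V = (0, 0), B = (1, 0), P = (0, 1) — the answer is frame-independent, so this choice is without loss of generality.
1. R is the midpoint of VB ⇒ R = (1/2, 0)
2. Q is the centroid of triangle RVP ⇒ Q = (1/6, 1/3)
3. L is the midpoint of BQ ⇒ L = (7/12, 1/6)
line LQ meets VP at H = (0, 2/5)
Q = L + t·(H−L) with t = 5/7, so LQ:QH = 5/7:2/7

LQ:QH = 5/2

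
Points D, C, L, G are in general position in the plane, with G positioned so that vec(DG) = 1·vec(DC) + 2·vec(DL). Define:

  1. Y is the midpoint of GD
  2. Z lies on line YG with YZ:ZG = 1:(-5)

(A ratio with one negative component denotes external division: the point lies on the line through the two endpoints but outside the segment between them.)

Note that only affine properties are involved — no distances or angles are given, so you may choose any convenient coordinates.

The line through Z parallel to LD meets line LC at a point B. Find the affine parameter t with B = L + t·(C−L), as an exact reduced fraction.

t = 3/8

Choose coordinates D = (0, 0), C = (1, 0), L = (0, 1), G = (1, 2).
1. Y is the midpoint of GD ⇒ Y = (1/2, 1)
2. Z lies on line YG with YZ:ZG = 1:(-5) ⇒ Z = (3/8, 3/4)
through Z parallel to LD: direction (0, -1); meets LC at B = (3/8, 5/8)
B = L + t·(C−L) with t = 3/8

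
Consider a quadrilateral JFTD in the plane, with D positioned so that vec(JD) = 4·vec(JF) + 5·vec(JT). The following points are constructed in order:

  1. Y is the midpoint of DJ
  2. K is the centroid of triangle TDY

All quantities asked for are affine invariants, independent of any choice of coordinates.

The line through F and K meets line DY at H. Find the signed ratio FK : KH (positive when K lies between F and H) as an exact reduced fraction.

FK:KH = -19/4

Work in coordinates with J = (0, 0), F = (1, 0), T = (0, 1), D = (4, 5).
1. Y is the midpoint of DJ ⇒ Y = (2, 5/2)
2. K is the centroid of triangle TDY ⇒ K = (2, 17/6)
line FK meets DY at H = (34/19, 85/38)
K = F + t·(H−F) with t = 19/15, so FK:KH = 19/15:-4/15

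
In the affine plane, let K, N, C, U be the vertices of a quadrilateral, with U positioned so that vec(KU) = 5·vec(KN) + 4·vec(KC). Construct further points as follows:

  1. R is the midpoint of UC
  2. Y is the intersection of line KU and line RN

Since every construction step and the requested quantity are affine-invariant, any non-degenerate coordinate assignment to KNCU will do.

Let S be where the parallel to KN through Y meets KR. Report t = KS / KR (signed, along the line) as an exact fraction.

Assign K = (0, 0), N = (1, 0), C = (0, 1), U = (5, 4) — the answer is frame-independent, so this choice is without loss of generality.
1. R is the midpoint of UC ⇒ R = (5/2, 5/2)
2. Y is the intersection of line KU and line RN ⇒ Y = (25/13, 20/13)
through Y parallel to KN: direction (1, 0); meets KR at S = (20/13, 20/13)
S = K + t·(R−K) with t = 8/13

t = 8/13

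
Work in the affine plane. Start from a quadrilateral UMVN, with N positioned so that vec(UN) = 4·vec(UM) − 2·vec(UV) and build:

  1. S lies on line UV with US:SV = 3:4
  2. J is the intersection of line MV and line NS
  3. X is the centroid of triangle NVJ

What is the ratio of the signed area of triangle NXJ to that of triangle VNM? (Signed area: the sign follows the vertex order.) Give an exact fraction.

Set U = (0, 0), M = (1, 0), V = (0, 1), N = (4, -2); any affine frame gives the same invariant.
1. S lies on line UV with US:SV = 3:4 ⇒ S = (0, 3/7)
2. J is the intersection of line MV and line NS ⇒ J = (16/11, -5/11)
3. X is the centroid of triangle NVJ ⇒ X = (20/11, -16/33)
2·[NXJ] = 16/33, 2·[VNM] = -1
[NXJ]:[VNM] = 16/33:-1 = -16/33

[NXJ]:[VNM] = -16/33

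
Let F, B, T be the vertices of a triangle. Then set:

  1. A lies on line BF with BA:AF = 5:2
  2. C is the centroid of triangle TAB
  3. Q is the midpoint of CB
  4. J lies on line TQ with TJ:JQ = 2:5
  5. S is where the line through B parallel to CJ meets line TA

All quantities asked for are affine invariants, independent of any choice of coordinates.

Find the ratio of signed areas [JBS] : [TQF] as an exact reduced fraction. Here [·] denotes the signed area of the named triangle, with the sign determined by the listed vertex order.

[JBS]:[TQF] = -5/3

Work in coordinates with F = (0, 0), B = (1, 0), T = (0, 1).
1. A lies on line BF with BA:AF = 5:2 ⇒ A = (2/7, 0)
2. C is the centroid of triangle TAB ⇒ C = (3/7, 1/3)
3. Q is the midpoint of CB ⇒ Q = (5/7, 1/6)
4. J lies on line TQ with TJ:JQ = 2:5 ⇒ J = (10/49, 16/21)
5. S is where the line through B parallel to CJ meets line TA ⇒ S = (-4/7, 3)
2·[JBS] = 25/21, 2·[TQF] = -5/7
[JBS]:[TQF] = 25/21:-5/7 = -5/3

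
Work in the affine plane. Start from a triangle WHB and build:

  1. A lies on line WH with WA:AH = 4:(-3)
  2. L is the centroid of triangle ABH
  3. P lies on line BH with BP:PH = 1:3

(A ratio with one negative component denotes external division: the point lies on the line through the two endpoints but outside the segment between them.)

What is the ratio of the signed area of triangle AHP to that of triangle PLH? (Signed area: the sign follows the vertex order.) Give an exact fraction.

[AHP]:[PLH] = 3

Choose coordinates W = (0, 0), H = (1, 0), B = (0, 1).
1. A lies on line WH with WA:AH = 4:(-3) ⇒ A = (4, 0)
2. L is the centroid of triangle ABH ⇒ L = (5/3, 1/3)
3. P lies on line BH with BP:PH = 1:3 ⇒ P = (1/4, 3/4)
2·[AHP] = -9/4, 2·[PLH] = -3/4
[AHP]:[PLH] = -9/4:-3/4 = 3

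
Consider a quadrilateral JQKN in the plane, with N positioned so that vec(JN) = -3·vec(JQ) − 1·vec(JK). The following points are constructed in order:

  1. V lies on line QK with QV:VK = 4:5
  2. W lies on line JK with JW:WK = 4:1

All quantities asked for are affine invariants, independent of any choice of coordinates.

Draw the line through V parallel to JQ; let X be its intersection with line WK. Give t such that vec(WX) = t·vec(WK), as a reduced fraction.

Set J = (0, 0), Q = (1, 0), K = (0, 1), N = (-3, -1); any affine frame gives the same invariant.
1. V lies on line QK with QV:VK = 4:5 ⇒ V = (5/9, 4/9)
2. W lies on line JK with JW:WK = 4:1 ⇒ W = (0, 4/5)
through V parallel to JQ: direction (1, 0); meets WK at X = (0, 4/9)
X = W + t·(K−W) with t = -16/9

t = -16/9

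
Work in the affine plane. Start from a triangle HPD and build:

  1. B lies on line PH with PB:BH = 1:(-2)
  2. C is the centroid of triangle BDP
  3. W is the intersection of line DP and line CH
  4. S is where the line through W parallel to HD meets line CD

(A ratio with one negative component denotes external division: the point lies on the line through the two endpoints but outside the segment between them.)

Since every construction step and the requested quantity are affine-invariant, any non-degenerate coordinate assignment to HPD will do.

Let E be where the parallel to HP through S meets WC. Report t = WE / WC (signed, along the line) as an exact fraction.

t = 3

Assign H = (0, 0), P = (1, 0), D = (0, 1) — the answer is frame-independent, so this choice is without loss of generality.
1. B lies on line PH with PB:BH = 1:(-2) ⇒ B = (2, 0)
2. C is the centroid of triangle BDP ⇒ C = (1, 1/3)
3. W is the intersection of line DP and line CH ⇒ W = (3/4, 1/4)
4. S is where the line through W parallel to HD meets line CD ⇒ S = (3/4, 1/2)
through S parallel to HP: direction (1, 0); meets WC at E = (3/2, 1/2)
E = W + t·(C−W) with t = 3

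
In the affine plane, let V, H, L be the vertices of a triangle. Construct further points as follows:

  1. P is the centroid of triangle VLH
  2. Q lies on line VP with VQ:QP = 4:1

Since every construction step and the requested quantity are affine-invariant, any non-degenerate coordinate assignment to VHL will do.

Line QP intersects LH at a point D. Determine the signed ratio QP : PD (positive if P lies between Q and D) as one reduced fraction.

QP:PD = 2/5

Assign V = (0, 0), H = (1, 0), L = (0, 1) — the answer is frame-independent, so this choice is without loss of generality.
1. P is the centroid of triangle VLH ⇒ P = (1/3, 1/3)
2. Q lies on line VP with VQ:QP = 4:1 ⇒ Q = (4/15, 4/15)
line QP meets LH at D = (1/2, 1/2)
P = Q + t·(D−Q) with t = 2/7, so QP:PD = 2/7:5/7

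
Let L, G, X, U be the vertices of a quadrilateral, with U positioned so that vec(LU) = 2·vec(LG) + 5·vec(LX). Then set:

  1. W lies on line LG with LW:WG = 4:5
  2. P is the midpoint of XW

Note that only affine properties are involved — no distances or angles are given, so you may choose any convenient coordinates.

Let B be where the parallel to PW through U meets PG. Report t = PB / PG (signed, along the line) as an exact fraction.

Choose coordinates L = (0, 0), G = (1, 0), X = (0, 1), U = (2, 5).
1. W lies on line LG with LW:WG = 4:5 ⇒ W = (4/9, 0)
2. P is the midpoint of XW ⇒ P = (2/9, 1/2)
through U parallel to PW: direction (2/9, -1/2); meets PG at B = (248/45, -29/10)
B = P + t·(G−P) with t = 34/5

t = 34/5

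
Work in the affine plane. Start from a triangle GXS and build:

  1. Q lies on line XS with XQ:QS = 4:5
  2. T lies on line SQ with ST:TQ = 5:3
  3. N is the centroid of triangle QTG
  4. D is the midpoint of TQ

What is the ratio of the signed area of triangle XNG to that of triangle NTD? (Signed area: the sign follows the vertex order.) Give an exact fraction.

[XNG]:[NTD] = -158/15

Assign G = (0, 0), X = (1, 0), S = (0, 1) — the answer is frame-independent, so this choice is without loss of generality.
1. Q lies on line XS with XQ:QS = 4:5 ⇒ Q = (5/9, 4/9)
2. T lies on line SQ with ST:TQ = 5:3 ⇒ T = (25/72, 47/72)
3. N is the centroid of triangle QTG ⇒ N = (65/216, 79/216)
4. D is the midpoint of TQ ⇒ D = (65/144, 79/144)
2·[XNG] = 79/216, 2·[NTD] = -5/144
[XNG]:[NTD] = 79/216:-5/144 = -158/15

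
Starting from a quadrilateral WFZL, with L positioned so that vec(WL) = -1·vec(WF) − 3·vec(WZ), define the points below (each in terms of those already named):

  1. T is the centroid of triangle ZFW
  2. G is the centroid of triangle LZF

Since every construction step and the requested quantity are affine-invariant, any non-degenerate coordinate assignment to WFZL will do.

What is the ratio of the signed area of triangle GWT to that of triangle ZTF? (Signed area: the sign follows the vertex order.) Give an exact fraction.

[GWT]:[ZTF] = -2/3

Choose coordinates W = (0, 0), F = (1, 0), Z = (0, 1), L = (-1, -3).
1. T is the centroid of triangle ZFW ⇒ T = (1/3, 1/3)
2. G is the centroid of triangle LZF ⇒ G = (0, -2/3)
2·[GWT] = -2/9, 2·[ZTF] = 1/3
[GWT]:[ZTF] = -2/9:1/3 = -2/3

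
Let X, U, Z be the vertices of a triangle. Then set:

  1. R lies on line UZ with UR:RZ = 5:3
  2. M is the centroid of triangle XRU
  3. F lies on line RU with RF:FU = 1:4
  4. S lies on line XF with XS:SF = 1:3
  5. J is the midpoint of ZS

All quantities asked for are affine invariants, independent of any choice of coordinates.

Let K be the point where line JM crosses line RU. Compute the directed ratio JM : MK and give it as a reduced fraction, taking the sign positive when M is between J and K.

Assign X = (0, 0), U = (1, 0), Z = (0, 1) — the answer is frame-independent, so this choice is without loss of generality.
1. R lies on line UZ with UR:RZ = 5:3 ⇒ R = (3/8, 5/8)
2. M is the centroid of triangle XRU ⇒ M = (11/24, 5/24)
3. F lies on line RU with RF:FU = 1:4 ⇒ F = (1/2, 1/2)
4. S lies on line XF with XS:SF = 1:3 ⇒ S = (1/8, 1/8)
5. J is the midpoint of ZS ⇒ J = (1/16, 9/16)
line JM meets RU at K = (29/8, -21/8)
M = J + t·(K−J) with t = 1/9, so JM:MK = 1/9:8/9

JM:MK = 1/8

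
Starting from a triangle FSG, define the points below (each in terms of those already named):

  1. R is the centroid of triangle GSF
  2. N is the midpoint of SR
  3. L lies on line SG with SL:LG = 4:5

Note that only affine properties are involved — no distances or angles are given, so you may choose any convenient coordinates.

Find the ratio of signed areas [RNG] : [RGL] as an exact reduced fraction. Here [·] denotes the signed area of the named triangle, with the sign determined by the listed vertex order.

[RNG]:[RGL] = -9/10

Choose coordinates F = (0, 0), S = (1, 0), G = (0, 1).
1. R is the centroid of triangle GSF ⇒ R = (1/3, 1/3)
2. N is the midpoint of SR ⇒ N = (2/3, 1/6)
3. L lies on line SG with SL:LG = 4:5 ⇒ L = (5/9, 4/9)
2·[RNG] = 1/6, 2·[RGL] = -5/27
[RNG]:[RGL] = 1/6:-5/27 = -9/10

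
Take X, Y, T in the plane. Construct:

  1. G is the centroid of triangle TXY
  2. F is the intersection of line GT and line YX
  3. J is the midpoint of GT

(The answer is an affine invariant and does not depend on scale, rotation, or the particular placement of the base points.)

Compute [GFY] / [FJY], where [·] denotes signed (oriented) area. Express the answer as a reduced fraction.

[GFY]:[FJY] = -1/2

Work in coordinates with X = (0, 0), Y = (1, 0), T = (0, 1).
1. G is the centroid of triangle TXY ⇒ G = (1/3, 1/3)
2. F is the intersection of line GT and line YX ⇒ F = (1/2, 0)
3. J is the midpoint of GT ⇒ J = (1/6, 2/3)
2·[GFY] = 1/6, 2·[FJY] = -1/3
[GFY]:[FJY] = 1/6:-1/3 = -1/2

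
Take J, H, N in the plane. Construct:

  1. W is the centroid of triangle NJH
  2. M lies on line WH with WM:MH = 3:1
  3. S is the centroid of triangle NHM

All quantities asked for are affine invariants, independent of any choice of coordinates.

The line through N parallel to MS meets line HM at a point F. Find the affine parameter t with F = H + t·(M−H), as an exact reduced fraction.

Work in coordinates with J = (0, 0), H = (1, 0), N = (0, 1).
1. W is the centroid of triangle NJH ⇒ W = (1/3, 1/3)
2. M lies on line WH with WM:MH = 3:1 ⇒ M = (5/6, 1/12)
3. S is the centroid of triangle NHM ⇒ S = (11/18, 13/36)
through N parallel to MS: direction (-2/9, 5/18); meets HM at F = (2/3, 1/6)
F = H + t·(M−H) with t = 2

t = 2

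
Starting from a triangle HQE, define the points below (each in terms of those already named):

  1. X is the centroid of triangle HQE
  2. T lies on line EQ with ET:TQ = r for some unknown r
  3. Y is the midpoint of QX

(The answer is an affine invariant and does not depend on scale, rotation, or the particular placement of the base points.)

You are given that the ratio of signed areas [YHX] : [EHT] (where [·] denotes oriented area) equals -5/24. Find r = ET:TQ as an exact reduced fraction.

Choose coordinates H = (0, 0), Q = (1, 0), E = (0, 1).
1. X is the centroid of triangle HQE ⇒ X = (1/3, 1/3)
2. With ET:TQ = r, write λ = r/(r+1) so T = E + λ·(Q−E); T is affine-linear in λ
3. Y is the midpoint of QX ⇒ Y = (2/3, 1/6)
Every point depending on T is an affine combination of T and λ-independent points, so each such coordinate is linear in λ; the λ² term in each signed area is a multiple of (Q−E)×(Q−E) = 0, so 2·[YHX] and 2·[EHT] are each linear in λ. Evaluating at λ=0 and λ=1:
  2·[YHX] = -1/6,   2·[EHT] = λ
So [YHX]:[EHT] = (-1/6) / (λ). Setting this equal to -5/24:
  -1/6 = -5/24·(λ)  ⇒  λ = 4/5
Then r = λ/(1−λ) = (4/5)/(1/5) = 4. Check: with r = 4, T = (4/5, 1/5) and [YHX]:[EHT] = -5/24 as required.

r = 4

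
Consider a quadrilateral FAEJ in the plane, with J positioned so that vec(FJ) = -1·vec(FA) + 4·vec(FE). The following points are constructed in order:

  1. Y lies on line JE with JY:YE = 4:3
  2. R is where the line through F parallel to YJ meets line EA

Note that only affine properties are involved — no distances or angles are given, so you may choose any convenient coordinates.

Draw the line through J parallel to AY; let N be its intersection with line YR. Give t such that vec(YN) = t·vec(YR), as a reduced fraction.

t = -8/9

Choose coordinates F = (0, 0), A = (1, 0), E = (0, 1), J = (-1, 4).
1. Y lies on line JE with JY:YE = 4:3 ⇒ Y = (-3/7, 16/7)
2. R is where the line through F parallel to YJ meets line EA ⇒ R = (-1/2, 3/2)
through J parallel to AY: direction (-10/7, 16/7); meets YR at N = (-23/63, 188/63)
N = Y + t·(R−Y) with t = -8/9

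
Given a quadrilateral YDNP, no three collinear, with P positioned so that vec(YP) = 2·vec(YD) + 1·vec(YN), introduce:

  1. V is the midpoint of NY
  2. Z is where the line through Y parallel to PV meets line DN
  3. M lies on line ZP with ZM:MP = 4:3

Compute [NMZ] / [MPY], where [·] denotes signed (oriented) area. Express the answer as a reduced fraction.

Work in coordinates with Y = (0, 0), D = (1, 0), N = (0, 1), P = (2, 1).
1. V is the midpoint of NY ⇒ V = (0, 1/2)
2. Z is where the line through Y parallel to PV meets line DN ⇒ Z = (4/5, 1/5)
3. M lies on line ZP with ZM:MP = 4:3 ⇒ M = (52/35, 23/35)
2·[NMZ] = -32/35, 2·[MPY] = 6/35
[NMZ]:[MPY] = -32/35:6/35 = -16/3

[NMZ]:[MPY] = -16/3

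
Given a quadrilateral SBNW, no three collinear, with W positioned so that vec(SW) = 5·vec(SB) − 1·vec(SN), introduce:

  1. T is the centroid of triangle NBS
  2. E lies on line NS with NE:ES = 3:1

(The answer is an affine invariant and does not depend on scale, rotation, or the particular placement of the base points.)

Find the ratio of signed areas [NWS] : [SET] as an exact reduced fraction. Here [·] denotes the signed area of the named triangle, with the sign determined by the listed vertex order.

[NWS]:[SET] = 60

Work in coordinates with S = (0, 0), B = (1, 0), N = (0, 1), W = (5, -1).
1. T is the centroid of triangle NBS ⇒ T = (1/3, 1/3)
2. E lies on line NS with NE:ES = 3:1 ⇒ E = (0, 1/4)
2·[NWS] = -5, 2·[SET] = -1/12
[NWS]:[SET] = -5:-1/12 = 60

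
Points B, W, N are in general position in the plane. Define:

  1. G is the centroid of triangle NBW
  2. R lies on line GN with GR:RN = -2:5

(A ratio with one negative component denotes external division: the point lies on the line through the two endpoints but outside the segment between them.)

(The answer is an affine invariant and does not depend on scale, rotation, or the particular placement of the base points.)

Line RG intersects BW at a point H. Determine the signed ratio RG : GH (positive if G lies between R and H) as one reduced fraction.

RG:GH = -4/3

Choose coordinates B = (0, 0), W = (1, 0), N = (0, 1).
1. G is the centroid of triangle NBW ⇒ G = (1/3, 1/3)
2. R lies on line GN with GR:RN = -2:5 ⇒ R = (5/9, -1/9)
line RG meets BW at H = (1/2, 0)
G = R + t·(H−R) with t = 4, so RG:GH = 4:-3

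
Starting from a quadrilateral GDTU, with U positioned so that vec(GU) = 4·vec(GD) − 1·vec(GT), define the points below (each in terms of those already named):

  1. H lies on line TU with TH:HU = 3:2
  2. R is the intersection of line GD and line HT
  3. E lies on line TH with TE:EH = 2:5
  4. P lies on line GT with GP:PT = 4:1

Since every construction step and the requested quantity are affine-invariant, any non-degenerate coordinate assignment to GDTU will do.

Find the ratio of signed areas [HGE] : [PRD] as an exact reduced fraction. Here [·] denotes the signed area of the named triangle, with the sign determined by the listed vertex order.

Set G = (0, 0), D = (1, 0), T = (0, 1), U = (4, -1); any affine frame gives the same invariant.
1. H lies on line TU with TH:HU = 3:2 ⇒ H = (12/5, -1/5)
2. R is the intersection of line GD and line HT ⇒ R = (2, 0)
3. E lies on line TH with TE:EH = 2:5 ⇒ E = (24/35, 23/35)
4. P lies on line GT with GP:PT = 4:1 ⇒ P = (0, 4/5)
2·[HGE] = -12/7, 2·[PRD] = -4/5
[HGE]:[PRD] = -12/7:-4/5 = 15/7

[HGE]:[PRD] = 15/7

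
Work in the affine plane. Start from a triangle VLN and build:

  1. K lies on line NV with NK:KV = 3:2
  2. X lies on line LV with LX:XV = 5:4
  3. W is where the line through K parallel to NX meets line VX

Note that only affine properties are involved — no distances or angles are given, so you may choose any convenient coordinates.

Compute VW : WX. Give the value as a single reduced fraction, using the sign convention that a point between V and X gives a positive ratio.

VW:WX = 2/3

Set V = (0, 0), L = (1, 0), N = (0, 1); any affine frame gives the same invariant.
1. K lies on line NV with NK:KV = 3:2 ⇒ K = (0, 2/5)
2. X lies on line LV with LX:XV = 5:4 ⇒ X = (4/9, 0)
3. W is where the line through K parallel to NX meets line VX ⇒ W = (8/45, 0)
W = V + t·(X−V) with t = 2/5, so VW:WX = t:(1−t) = 2/5:3/5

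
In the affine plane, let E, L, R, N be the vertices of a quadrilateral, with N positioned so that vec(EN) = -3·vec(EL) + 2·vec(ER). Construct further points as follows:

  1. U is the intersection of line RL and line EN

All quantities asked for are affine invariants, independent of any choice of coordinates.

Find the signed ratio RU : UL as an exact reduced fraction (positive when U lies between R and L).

Set E = (0, 0), L = (1, 0), R = (0, 1), N = (-3, 2); any affine frame gives the same invariant.
1. U is the intersection of line RL and line EN ⇒ U = (3, -2)
U = R + t·(L−R) with t = 3, so RU:UL = t:(1−t) = 3:-2

RU:UL = -3/2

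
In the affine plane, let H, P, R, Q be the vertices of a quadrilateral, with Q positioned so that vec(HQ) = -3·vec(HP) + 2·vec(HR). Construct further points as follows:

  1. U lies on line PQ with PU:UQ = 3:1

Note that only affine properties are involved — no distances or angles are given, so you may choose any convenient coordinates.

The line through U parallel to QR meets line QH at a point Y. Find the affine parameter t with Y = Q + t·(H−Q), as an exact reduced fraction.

Assign H = (0, 0), P = (1, 0), R = (0, 1), Q = (-3, 2) — the answer is frame-independent, so this choice is without loss of generality.
1. U lies on line PQ with PU:UQ = 3:1 ⇒ U = (-2, 3/2)
through U parallel to QR: direction (3, -1); meets QH at Y = (-5/2, 5/3)
Y = Q + t·(H−Q) with t = 1/6

t = 1/6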